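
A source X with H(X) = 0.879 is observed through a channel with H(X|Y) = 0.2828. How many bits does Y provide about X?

I(X;Y) = H(X) - H(X|Y)
I(X;Y) = 0.879 - 0.2828 = 0.5962 bits


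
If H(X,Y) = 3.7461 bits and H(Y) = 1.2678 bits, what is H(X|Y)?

Chain rule: H(X,Y) = H(X|Y) + H(Y)
H(X|Y) = H(X,Y) - H(Y) = 3.7461 - 1.2678 = 2.4783 bits


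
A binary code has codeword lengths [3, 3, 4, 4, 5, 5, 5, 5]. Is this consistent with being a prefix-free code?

Kraft inequality: Σ 2^(-l_i) ≤ 1 for prefix-free code
Calculating: 2^(-3) + 2^(-3) + 2^(-4) + 2^(-4) + 2^(-5) + 2^(-5) + 2^(-5) + 2^(-5)
= 0.125 + 0.125 + 0.0625 + 0.0625 + 0.03125 + 0.03125 + 0.03125 + 0.03125
= 0.5000
Since 0.5000 ≤ 1, prefix-free code exists


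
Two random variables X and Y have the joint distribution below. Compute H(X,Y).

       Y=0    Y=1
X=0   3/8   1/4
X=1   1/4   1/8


H(X,Y) = -Σ p(x,y) log₂ p(x,y)
  p(0,0)=3/8: -0.3750 × log₂(0.3750) = 0.5306
  p(0,1)=1/4: -0.2500 × log₂(0.2500) = 0.5000
  p(1,0)=1/4: -0.2500 × log₂(0.2500) = 0.5000
  p(1,1)=1/8: -0.1250 × log₂(0.1250) = 0.3750
H(X,Y) = 1.9056 bits


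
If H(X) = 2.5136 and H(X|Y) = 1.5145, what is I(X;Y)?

I(X;Y) = H(X) - H(X|Y)
I(X;Y) = 2.5136 - 1.5145 = 0.9991 bits


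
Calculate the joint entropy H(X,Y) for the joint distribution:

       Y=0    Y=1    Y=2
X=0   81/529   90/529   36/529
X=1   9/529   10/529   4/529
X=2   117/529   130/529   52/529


H(X,Y) = -Σ p(x,y) log₂ p(x,y)
  p(0,0)=81/529: -0.1531 × log₂(0.1531) = 0.4145
  p(0,1)=90/529: -0.1701 × log₂(0.1701) = 0.4347
  p(0,2)=36/529: -0.0681 × log₂(0.0681) = 0.2639
  p(1,0)=9/529: -0.0170 × log₂(0.0170) = 0.1000
  p(1,1)=10/529: -0.0189 × log₂(0.0189) = 0.1082
  p(1,2)=4/529: -0.0076 × log₂(0.0076) = 0.0533
  p(2,0)=117/529: -0.2212 × log₂(0.2212) = 0.4814
  p(2,1)=130/529: -0.2457 × log₂(0.2457) = 0.4976
  p(2,2)=52/529: -0.0983 × log₂(0.0983) = 0.3290
H(X,Y) = 2.6826 bits


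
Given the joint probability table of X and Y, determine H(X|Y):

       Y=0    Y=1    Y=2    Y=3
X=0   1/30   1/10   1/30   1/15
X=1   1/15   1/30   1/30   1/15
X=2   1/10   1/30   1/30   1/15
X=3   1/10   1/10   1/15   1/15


H(X|Y) = Σ_y p(y) H(X|Y=y)
  p(Y=0) = 3/10, H(X|Y=0) = 1.8911
  p(Y=1) = 4/15, H(X|Y=1) = 1.8113
  p(Y=2) = 1/6, H(X|Y=2) = 1.9219
  p(Y=3) = 4/15, H(X|Y=3) = 2.0000
H(X|Y) = 0.3000×1.8911 + 0.2667×1.8113 + 0.1667×1.9219 + 0.2667×2.0000 = 1.9040 bits


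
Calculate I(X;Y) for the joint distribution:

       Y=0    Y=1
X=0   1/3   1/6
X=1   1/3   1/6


H(X) = 1.0000, H(Y) = 0.9183, H(X,Y) = 1.9183
I(X;Y) = H(X) + H(Y) - H(X,Y) = 0.0000 bits


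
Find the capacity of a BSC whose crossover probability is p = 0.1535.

For BSC with error probability p:
C = 1 - H(p) where H(p) is binary entropy
H(0.1535) = -0.1535 × log₂(0.1535) - 0.8465 × log₂(0.8465)
H(p) = 0.6185
C = 1 - 0.6185 = 0.3815 bits/use


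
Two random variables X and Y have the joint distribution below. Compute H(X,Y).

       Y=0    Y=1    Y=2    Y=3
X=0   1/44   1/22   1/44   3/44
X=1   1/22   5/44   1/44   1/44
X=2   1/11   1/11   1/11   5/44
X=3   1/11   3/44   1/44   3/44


H(X,Y) = -Σ p(x,y) log₂ p(x,y)
  p(0,0)=1/44: -0.0227 × log₂(0.0227) = 0.1241
  p(0,1)=1/22: -0.0455 × log₂(0.0455) = 0.2027
  p(0,2)=1/44: -0.0227 × log₂(0.0227) = 0.1241
  p(0,3)=3/44: -0.0682 × log₂(0.0682) = 0.2642
  p(1,0)=1/22: -0.0455 × log₂(0.0455) = 0.2027
  p(1,1)=5/44: -0.1136 × log₂(0.1136) = 0.3565
  p(1,2)=1/44: -0.0227 × log₂(0.0227) = 0.1241
  p(1,3)=1/44: -0.0227 × log₂(0.0227) = 0.1241
  p(2,0)=1/11: -0.0909 × log₂(0.0909) = 0.3145
  p(2,1)=1/11: -0.0909 × log₂(0.0909) = 0.3145
  p(2,2)=1/11: -0.0909 × log₂(0.0909) = 0.3145
  p(2,3)=5/44: -0.1136 × log₂(0.1136) = 0.3565
  p(3,0)=1/11: -0.0909 × log₂(0.0909) = 0.3145
  p(3,1)=3/44: -0.0682 × log₂(0.0682) = 0.2642
  p(3,2)=1/44: -0.0227 × log₂(0.0227) = 0.1241
  p(3,3)=3/44: -0.0682 × log₂(0.0682) = 0.2642
H(X,Y) = 3.7893 bits


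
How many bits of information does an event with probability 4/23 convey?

Information content I(x) = -log₂(p(x))
I = -log₂(4/23) = -log₂(0.1739)
I = 2.5236 bits


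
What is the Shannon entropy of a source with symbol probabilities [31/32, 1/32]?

H(X) = -Σ p(x) log₂ p(x)
  -31/32 × log₂(31/32) = 0.0444
  -1/32 × log₂(1/32) = 0.1562
H(X) = 0.2006 bits


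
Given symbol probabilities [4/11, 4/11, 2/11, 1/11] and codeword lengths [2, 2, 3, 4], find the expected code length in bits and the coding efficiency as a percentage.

Average length L = Σ p_i × l_i = 2.3636 bits
Entropy H = 1.8231 bits
Efficiency η = H/L × 100% = 77.13%


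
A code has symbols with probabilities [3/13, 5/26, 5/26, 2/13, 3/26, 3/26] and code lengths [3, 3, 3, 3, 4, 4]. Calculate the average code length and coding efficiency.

Average length L = Σ p_i × l_i = 3.2308 bits
Entropy H = 2.5374 bits
Efficiency η = H/L × 100% = 78.54%


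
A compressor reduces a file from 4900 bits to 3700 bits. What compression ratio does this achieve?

Compression ratio = Original / Compressed
= 4900 / 3700 = 1.32:1


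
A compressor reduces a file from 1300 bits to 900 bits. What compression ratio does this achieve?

Compression ratio = Original / Compressed
= 1300 / 900 = 1.44:1


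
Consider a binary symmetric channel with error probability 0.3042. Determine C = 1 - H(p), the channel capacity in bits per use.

For BSC with error probability p:
C = 1 - H(p) where H(p) is binary entropy
H(0.3042) = -0.3042 × log₂(0.3042) - 0.6958 × log₂(0.6958)
H(p) = 0.8864
C = 1 - 0.8864 = 0.1136 bits/use


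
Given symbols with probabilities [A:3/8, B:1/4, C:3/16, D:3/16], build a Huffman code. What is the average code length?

Huffman tree construction:
Combine smallest probabilities repeatedly
Resulting codes:
  A: 11 (length 2)
  B: 10 (length 2)
  C: 00 (length 2)
  D: 01 (length 2)
Average length = Σ p(s) × length(s) = 2.0000 bits


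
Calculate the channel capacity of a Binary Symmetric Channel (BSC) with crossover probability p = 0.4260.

For BSC with error probability p:
C = 1 - H(p) where H(p) is binary entropy
H(0.4260) = -0.4260 × log₂(0.4260) - 0.5740 × log₂(0.5740)
H(p) = 0.9841
C = 1 - 0.9841 = 0.0159 bits/use


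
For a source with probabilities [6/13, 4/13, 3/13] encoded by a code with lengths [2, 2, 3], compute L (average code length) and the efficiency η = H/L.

Average length L = Σ p_i × l_i = 2.2308 bits
Entropy H = 1.5262 bits
Efficiency η = H/L × 100% = 68.42%


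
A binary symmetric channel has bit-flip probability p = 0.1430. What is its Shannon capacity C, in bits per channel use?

For BSC with error probability p:
C = 1 - H(p) where H(p) is binary entropy
H(0.1430) = -0.1430 × log₂(0.1430) - 0.8570 × log₂(0.8570)
H(p) = 0.5920
C = 1 - 0.5920 = 0.4080 bits/use


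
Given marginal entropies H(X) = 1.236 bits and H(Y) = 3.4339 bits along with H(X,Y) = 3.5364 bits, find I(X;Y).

I(X;Y) = H(X) + H(Y) - H(X,Y)
I(X;Y) = 1.236 + 3.4339 - 3.5364 = 1.1335 bits


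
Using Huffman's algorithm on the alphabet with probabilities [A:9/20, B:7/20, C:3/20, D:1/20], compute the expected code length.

Huffman tree construction:
Combine smallest probabilities repeatedly
Resulting codes:
  A: 0 (length 1)
  B: 11 (length 2)
  C: 101 (length 3)
  D: 100 (length 3)
Average length = Σ p(s) × length(s) = 1.7500 bits


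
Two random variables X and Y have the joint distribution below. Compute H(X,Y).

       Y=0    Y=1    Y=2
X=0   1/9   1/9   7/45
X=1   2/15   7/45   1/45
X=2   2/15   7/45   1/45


H(X,Y) = -Σ p(x,y) log₂ p(x,y)
  p(0,0)=1/9: -0.1111 × log₂(0.1111) = 0.3522
  p(0,1)=1/9: -0.1111 × log₂(0.1111) = 0.3522
  p(0,2)=7/45: -0.1556 × log₂(0.1556) = 0.4176
  p(1,0)=2/15: -0.1333 × log₂(0.1333) = 0.3876
  p(1,1)=7/45: -0.1556 × log₂(0.1556) = 0.4176
  p(1,2)=1/45: -0.0222 × log₂(0.0222) = 0.1220
  p(2,0)=2/15: -0.1333 × log₂(0.1333) = 0.3876
  p(2,1)=7/45: -0.1556 × log₂(0.1556) = 0.4176
  p(2,2)=1/45: -0.0222 × log₂(0.0222) = 0.1220
H(X,Y) = 2.9764 bits


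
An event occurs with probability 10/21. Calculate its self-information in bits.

Information content I(x) = -log₂(p(x))
I = -log₂(10/21) = -log₂(0.4762)
I = 1.0704 bits


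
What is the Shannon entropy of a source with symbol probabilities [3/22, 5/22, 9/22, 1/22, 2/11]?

H(X) = -Σ p(x) log₂ p(x)
  -3/22 × log₂(3/22) = 0.3920
  -5/22 × log₂(5/22) = 0.4858
  -9/22 × log₂(9/22) = 0.5275
  -1/22 × log₂(1/22) = 0.2027
  -2/11 × log₂(2/11) = 0.4472
H(X) = 2.0552 bits


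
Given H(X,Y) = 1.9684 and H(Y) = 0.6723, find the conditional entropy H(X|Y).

Chain rule: H(X,Y) = H(X|Y) + H(Y)
H(X|Y) = H(X,Y) - H(Y) = 1.9684 - 0.6723 = 1.2961 bits


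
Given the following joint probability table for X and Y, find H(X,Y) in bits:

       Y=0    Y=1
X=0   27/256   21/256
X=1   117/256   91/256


H(X,Y) = -Σ p(x,y) log₂ p(x,y)
  p(0,0)=27/256: -0.1055 × log₂(0.1055) = 0.3423
  p(0,1)=21/256: -0.0820 × log₂(0.0820) = 0.2959
  p(1,0)=117/256: -0.4570 × log₂(0.4570) = 0.5163
  p(1,1)=91/256: -0.3555 × log₂(0.3555) = 0.5304
H(X,Y) = 1.6849 bits


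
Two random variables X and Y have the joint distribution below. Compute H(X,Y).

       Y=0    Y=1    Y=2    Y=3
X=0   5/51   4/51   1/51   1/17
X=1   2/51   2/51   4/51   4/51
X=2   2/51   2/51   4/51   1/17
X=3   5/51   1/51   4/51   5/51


H(X,Y) = -Σ p(x,y) log₂ p(x,y)
  p(0,0)=5/51: -0.0980 × log₂(0.0980) = 0.3285
  p(0,1)=4/51: -0.0784 × log₂(0.0784) = 0.2880
  p(0,2)=1/51: -0.0196 × log₂(0.0196) = 0.1112
  p(0,3)=1/17: -0.0588 × log₂(0.0588) = 0.2404
  p(1,0)=2/51: -0.0392 × log₂(0.0392) = 0.1832
  p(1,1)=2/51: -0.0392 × log₂(0.0392) = 0.1832
  p(1,2)=4/51: -0.0784 × log₂(0.0784) = 0.2880
  p(1,3)=4/51: -0.0784 × log₂(0.0784) = 0.2880
  p(2,0)=2/51: -0.0392 × log₂(0.0392) = 0.1832
  p(2,1)=2/51: -0.0392 × log₂(0.0392) = 0.1832
  p(2,2)=4/51: -0.0784 × log₂(0.0784) = 0.2880
  p(2,3)=1/17: -0.0588 × log₂(0.0588) = 0.2404
  p(3,0)=5/51: -0.0980 × log₂(0.0980) = 0.3285
  p(3,1)=1/51: -0.0196 × log₂(0.0196) = 0.1112
  p(3,2)=4/51: -0.0784 × log₂(0.0784) = 0.2880
  p(3,3)=5/51: -0.0980 × log₂(0.0980) = 0.3285
H(X,Y) = 3.8619 bits


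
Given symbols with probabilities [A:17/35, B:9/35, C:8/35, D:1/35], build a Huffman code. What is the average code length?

Huffman tree construction:
Combine smallest probabilities repeatedly
Resulting codes:
  A: 0 (length 1)
  B: 10 (length 2)
  C: 111 (length 3)
  D: 110 (length 3)
Average length = Σ p(s) × length(s) = 1.7714 bits


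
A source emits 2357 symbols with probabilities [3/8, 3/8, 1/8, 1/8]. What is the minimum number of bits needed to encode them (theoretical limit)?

Entropy H = 1.8113 bits/symbol
Minimum bits = H × n = 1.8113 × 2357
= 4269.18 bits


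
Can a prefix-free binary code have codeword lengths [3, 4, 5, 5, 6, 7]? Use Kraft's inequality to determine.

Kraft inequality: Σ 2^(-l_i) ≤ 1 for prefix-free code
Calculating: 2^(-3) + 2^(-4) + 2^(-5) + 2^(-5) + 2^(-6) + 2^(-7)
= 0.125 + 0.0625 + 0.03125 + 0.03125 + 0.015625 + 0.0078125
= 0.2734
Since 0.2734 ≤ 1, prefix-free code exists


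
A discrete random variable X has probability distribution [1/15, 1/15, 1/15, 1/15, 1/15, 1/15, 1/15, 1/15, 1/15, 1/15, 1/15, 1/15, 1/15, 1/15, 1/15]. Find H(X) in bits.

H(X) = -Σ p(x) log₂ p(x)
  -1/15 × log₂(1/15) = 0.2605
  -1/15 × log₂(1/15) = 0.2605
  -1/15 × log₂(1/15) = 0.2605
  -1/15 × log₂(1/15) = 0.2605
  -1/15 × log₂(1/15) = 0.2605
  -1/15 × log₂(1/15) = 0.2605
  -1/15 × log₂(1/15) = 0.2605
  -1/15 × log₂(1/15) = 0.2605
  -1/15 × log₂(1/15) = 0.2605
  -1/15 × log₂(1/15) = 0.2605
  -1/15 × log₂(1/15) = 0.2605
  -1/15 × log₂(1/15) = 0.2605
  -1/15 × log₂(1/15) = 0.2605
  -1/15 × log₂(1/15) = 0.2605
  -1/15 × log₂(1/15) = 0.2605
H(X) = 3.9069 bits


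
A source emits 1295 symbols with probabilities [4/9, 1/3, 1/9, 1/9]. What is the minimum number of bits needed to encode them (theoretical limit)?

Entropy H = 1.7527 bits/symbol
Minimum bits = H × n = 1.7527 × 1295
= 2269.77 bits


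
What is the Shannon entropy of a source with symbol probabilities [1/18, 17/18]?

H(X) = -Σ p(x) log₂ p(x)
  -1/18 × log₂(1/18) = 0.2317
  -17/18 × log₂(17/18) = 0.0779
H(X) = 0.3095 bits


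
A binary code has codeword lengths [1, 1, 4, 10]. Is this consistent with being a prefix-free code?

Kraft inequality: Σ 2^(-l_i) ≤ 1 for prefix-free code
Calculating: 2^(-1) + 2^(-1) + 2^(-4) + 2^(-10)
= 0.5 + 0.5 + 0.0625 + 0.0009765625
= 1.0635
Since 1.0635 > 1, prefix-free code does not exist


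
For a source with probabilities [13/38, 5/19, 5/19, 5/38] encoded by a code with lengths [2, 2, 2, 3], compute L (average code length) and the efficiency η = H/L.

Average length L = Σ p_i × l_i = 2.1316 bits
Entropy H = 1.9281 bits
Efficiency η = H/L × 100% = 90.45%


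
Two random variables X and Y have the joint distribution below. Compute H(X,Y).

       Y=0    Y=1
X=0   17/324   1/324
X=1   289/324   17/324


H(X,Y) = -Σ p(x,y) log₂ p(x,y)
  p(0,0)=17/324: -0.0525 × log₂(0.0525) = 0.2231
  p(0,1)=1/324: -0.0031 × log₂(0.0031) = 0.0257
  p(1,0)=289/324: -0.8920 × log₂(0.8920) = 0.1471
  p(1,1)=17/324: -0.0525 × log₂(0.0525) = 0.2231
H(X,Y) = 0.6191 bits


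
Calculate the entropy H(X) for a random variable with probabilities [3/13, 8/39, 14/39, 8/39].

H(X) = -Σ p(x) log₂ p(x)
  -3/13 × log₂(3/13) = 0.4882
  -8/39 × log₂(8/39) = 0.4688
  -14/39 × log₂(14/39) = 0.5306
  -8/39 × log₂(8/39) = 0.4688
H(X) = 1.9564 bits


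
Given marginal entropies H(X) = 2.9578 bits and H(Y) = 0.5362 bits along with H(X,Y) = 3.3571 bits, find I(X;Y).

I(X;Y) = H(X) + H(Y) - H(X,Y)
I(X;Y) = 2.9578 + 0.5362 - 3.3571 = 0.1369 bits


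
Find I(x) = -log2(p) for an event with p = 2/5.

Information content I(x) = -log₂(p(x))
I = -log₂(2/5) = -log₂(0.4000)
I = 1.3219 bits


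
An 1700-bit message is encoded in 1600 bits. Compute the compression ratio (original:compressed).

Compression ratio = Original / Compressed
= 1700 / 1600 = 1.06:1


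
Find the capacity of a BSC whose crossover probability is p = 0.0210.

For BSC with error probability p:
C = 1 - H(p) where H(p) is binary entropy
H(0.0210) = -0.0210 × log₂(0.0210) - 0.9790 × log₂(0.9790)
H(p) = 0.1470
C = 1 - 0.1470 = 0.8530 bits/use


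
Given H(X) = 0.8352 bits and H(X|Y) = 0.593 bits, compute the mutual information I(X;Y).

I(X;Y) = H(X) - H(X|Y)
I(X;Y) = 0.8352 - 0.593 = 0.2422 bits


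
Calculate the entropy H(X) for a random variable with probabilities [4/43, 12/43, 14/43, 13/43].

H(X) = -Σ p(x) log₂ p(x)
  -4/43 × log₂(4/43) = 0.3187
  -12/43 × log₂(12/43) = 0.5139
  -14/43 × log₂(14/43) = 0.5271
  -13/43 × log₂(13/43) = 0.5218
H(X) = 1.8814 bits


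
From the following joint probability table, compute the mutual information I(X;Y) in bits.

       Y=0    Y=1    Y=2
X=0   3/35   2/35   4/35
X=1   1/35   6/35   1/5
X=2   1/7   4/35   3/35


H(X) = 1.5621, H(Y) = 1.5621, H(X,Y) = 3.0070
I(X;Y) = H(X) + H(Y) - H(X,Y) = 0.1172 bits


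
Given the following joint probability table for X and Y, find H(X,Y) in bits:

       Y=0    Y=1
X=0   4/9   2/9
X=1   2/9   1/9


H(X,Y) = -Σ p(x,y) log₂ p(x,y)
  p(0,0)=4/9: -0.4444 × log₂(0.4444) = 0.5200
  p(0,1)=2/9: -0.2222 × log₂(0.2222) = 0.4822
  p(1,0)=2/9: -0.2222 × log₂(0.2222) = 0.4822
  p(1,1)=1/9: -0.1111 × log₂(0.1111) = 0.3522
H(X,Y) = 1.8366 bits


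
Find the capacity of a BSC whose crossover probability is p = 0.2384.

For BSC with error probability p:
C = 1 - H(p) where H(p) is binary entropy
H(0.2384) = -0.2384 × log₂(0.2384) - 0.7616 × log₂(0.7616)
H(p) = 0.7924
C = 1 - 0.7924 = 0.2076 bits/use


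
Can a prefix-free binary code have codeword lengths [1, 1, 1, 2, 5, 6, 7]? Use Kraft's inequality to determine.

Kraft inequality: Σ 2^(-l_i) ≤ 1 for prefix-free code
Calculating: 2^(-1) + 2^(-1) + 2^(-1) + 2^(-2) + 2^(-5) + 2^(-6) + 2^(-7)
= 0.5 + 0.5 + 0.5 + 0.25 + 0.03125 + 0.015625 + 0.0078125
= 1.8047
Since 1.8047 > 1, prefix-free code does not exist


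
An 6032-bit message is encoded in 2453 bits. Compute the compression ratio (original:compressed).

Compression ratio = Original / Compressed
= 6032 / 2453 = 2.46:1


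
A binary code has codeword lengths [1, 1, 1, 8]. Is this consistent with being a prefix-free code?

Kraft inequality: Σ 2^(-l_i) ≤ 1 for prefix-free code
Calculating: 2^(-1) + 2^(-1) + 2^(-1) + 2^(-8)
= 0.5 + 0.5 + 0.5 + 0.00390625
= 1.5039
Since 1.5039 > 1, prefix-free code does not exist


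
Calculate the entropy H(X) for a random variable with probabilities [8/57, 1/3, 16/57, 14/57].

H(X) = -Σ p(x) log₂ p(x)
  -8/57 × log₂(8/57) = 0.3976
  -1/3 × log₂(1/3) = 0.5283
  -16/57 × log₂(16/57) = 0.5145
  -14/57 × log₂(14/57) = 0.4975
H(X) = 1.9379 bits


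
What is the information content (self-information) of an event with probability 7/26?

Information content I(x) = -log₂(p(x))
I = -log₂(7/26) = -log₂(0.2692)
I = 1.8931 bits


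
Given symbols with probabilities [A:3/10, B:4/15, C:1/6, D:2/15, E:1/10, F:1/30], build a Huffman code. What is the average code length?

Huffman tree construction:
Combine smallest probabilities repeatedly
Resulting codes:
  A: 11 (length 2)
  B: 01 (length 2)
  C: 00 (length 2)
  D: 100 (length 3)
  E: 1011 (length 4)
  F: 1010 (length 4)
Average length = Σ p(s) × length(s) = 2.4000 bits


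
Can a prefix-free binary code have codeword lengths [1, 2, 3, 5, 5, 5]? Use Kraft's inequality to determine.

Kraft inequality: Σ 2^(-l_i) ≤ 1 for prefix-free code
Calculating: 2^(-1) + 2^(-2) + 2^(-3) + 2^(-5) + 2^(-5) + 2^(-5)
= 0.5 + 0.25 + 0.125 + 0.03125 + 0.03125 + 0.03125
= 0.9688
Since 0.9688 ≤ 1, prefix-free code exists


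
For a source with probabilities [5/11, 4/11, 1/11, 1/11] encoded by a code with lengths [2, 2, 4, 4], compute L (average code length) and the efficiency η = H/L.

Average length L = Σ p_i × l_i = 2.3636 bits
Entropy H = 1.6767 bits
Efficiency η = H/L × 100% = 70.94%


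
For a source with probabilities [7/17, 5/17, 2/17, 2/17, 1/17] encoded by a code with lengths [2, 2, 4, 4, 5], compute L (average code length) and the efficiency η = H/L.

Average length L = Σ p_i × l_i = 2.6471 bits
Entropy H = 2.0133 bits
Efficiency η = H/L × 100% = 76.06%


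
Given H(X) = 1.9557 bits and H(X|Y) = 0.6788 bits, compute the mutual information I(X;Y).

I(X;Y) = H(X) - H(X|Y)
I(X;Y) = 1.9557 - 0.6788 = 1.2769 bits


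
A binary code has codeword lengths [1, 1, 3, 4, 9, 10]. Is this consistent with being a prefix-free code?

Kraft inequality: Σ 2^(-l_i) ≤ 1 for prefix-free code
Calculating: 2^(-1) + 2^(-1) + 2^(-3) + 2^(-4) + 2^(-9) + 2^(-10)
= 0.5 + 0.5 + 0.125 + 0.0625 + 0.001953125 + 0.0009765625
= 1.1904
Since 1.1904 > 1, prefix-free code does not exist


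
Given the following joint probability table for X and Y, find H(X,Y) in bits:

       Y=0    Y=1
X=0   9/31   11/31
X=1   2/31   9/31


H(X,Y) = -Σ p(x,y) log₂ p(x,y)
  p(0,0)=9/31: -0.2903 × log₂(0.2903) = 0.5180
  p(0,1)=11/31: -0.3548 × log₂(0.3548) = 0.5304
  p(1,0)=2/31: -0.0645 × log₂(0.0645) = 0.2551
  p(1,1)=9/31: -0.2903 × log₂(0.2903) = 0.5180
H(X,Y) = 1.8215 bits


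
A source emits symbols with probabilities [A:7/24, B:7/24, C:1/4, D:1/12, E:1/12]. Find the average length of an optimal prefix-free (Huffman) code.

Huffman tree construction:
Combine smallest probabilities repeatedly
Resulting codes:
  A: 10 (length 2)
  B: 11 (length 2)
  C: 01 (length 2)
  D: 000 (length 3)
  E: 001 (length 3)
Average length = Σ p(s) × length(s) = 2.1667 bits


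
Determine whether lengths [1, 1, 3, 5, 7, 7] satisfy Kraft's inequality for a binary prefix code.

Kraft inequality: Σ 2^(-l_i) ≤ 1 for prefix-free code
Calculating: 2^(-1) + 2^(-1) + 2^(-3) + 2^(-5) + 2^(-7) + 2^(-7)
= 0.5 + 0.5 + 0.125 + 0.03125 + 0.0078125 + 0.0078125
= 1.1719
Since 1.1719 > 1, prefix-free code does not exist


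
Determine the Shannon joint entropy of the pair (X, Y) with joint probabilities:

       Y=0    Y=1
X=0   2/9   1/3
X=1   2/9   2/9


H(X,Y) = -Σ p(x,y) log₂ p(x,y)
  p(0,0)=2/9: -0.2222 × log₂(0.2222) = 0.4822
  p(0,1)=1/3: -0.3333 × log₂(0.3333) = 0.5283
  p(1,0)=2/9: -0.2222 × log₂(0.2222) = 0.4822
  p(1,1)=2/9: -0.2222 × log₂(0.2222) = 0.4822
H(X,Y) = 1.9749 bits


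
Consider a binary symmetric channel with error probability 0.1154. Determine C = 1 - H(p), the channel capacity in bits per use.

For BSC with error probability p:
C = 1 - H(p) where H(p) is binary entropy
H(0.1154) = -0.1154 × log₂(0.1154) - 0.8846 × log₂(0.8846)
H(p) = 0.5160
C = 1 - 0.5160 = 0.4840 bits/use


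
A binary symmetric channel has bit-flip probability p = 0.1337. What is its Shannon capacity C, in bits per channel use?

For BSC with error probability p:
C = 1 - H(p) where H(p) is binary entropy
H(0.1337) = -0.1337 × log₂(0.1337) - 0.8663 × log₂(0.8663)
H(p) = 0.5675
C = 1 - 0.5675 = 0.4325 bits/use


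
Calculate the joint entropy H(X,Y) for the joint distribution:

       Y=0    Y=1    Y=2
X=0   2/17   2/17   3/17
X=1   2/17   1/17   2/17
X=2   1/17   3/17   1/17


H(X,Y) = -Σ p(x,y) log₂ p(x,y)
  p(0,0)=2/17: -0.1176 × log₂(0.1176) = 0.3632
  p(0,1)=2/17: -0.1176 × log₂(0.1176) = 0.3632
  p(0,2)=3/17: -0.1765 × log₂(0.1765) = 0.4416
  p(1,0)=2/17: -0.1176 × log₂(0.1176) = 0.3632
  p(1,1)=1/17: -0.0588 × log₂(0.0588) = 0.2404
  p(1,2)=2/17: -0.1176 × log₂(0.1176) = 0.3632
  p(2,0)=1/17: -0.0588 × log₂(0.0588) = 0.2404
  p(2,1)=3/17: -0.1765 × log₂(0.1765) = 0.4416
  p(2,2)=1/17: -0.0588 × log₂(0.0588) = 0.2404
H(X,Y) = 3.0575 bits


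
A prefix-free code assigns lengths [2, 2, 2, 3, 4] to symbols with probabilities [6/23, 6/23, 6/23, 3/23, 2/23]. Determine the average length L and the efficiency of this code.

Average length L = Σ p_i × l_i = 2.3043 bits
Entropy H = 2.2069 bits
Efficiency η = H/L × 100% = 95.77%


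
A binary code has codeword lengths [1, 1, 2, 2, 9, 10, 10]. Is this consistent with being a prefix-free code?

Kraft inequality: Σ 2^(-l_i) ≤ 1 for prefix-free code
Calculating: 2^(-1) + 2^(-1) + 2^(-2) + 2^(-2) + 2^(-9) + 2^(-10) + 2^(-10)
= 0.5 + 0.5 + 0.25 + 0.25 + 0.001953125 + 0.0009765625 + 0.0009765625
= 1.5039
Since 1.5039 > 1, prefix-free code does not exist


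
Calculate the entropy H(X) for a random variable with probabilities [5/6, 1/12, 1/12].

H(X) = -Σ p(x) log₂ p(x)
  -5/6 × log₂(5/6) = 0.2192
  -1/12 × log₂(1/12) = 0.2987
  -1/12 × log₂(1/12) = 0.2987
H(X) = 0.8167 bits


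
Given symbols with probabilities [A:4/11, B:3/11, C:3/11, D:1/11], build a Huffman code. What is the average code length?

Huffman tree construction:
Combine smallest probabilities repeatedly
Resulting codes:
  A: 11 (length 2)
  B: 01 (length 2)
  C: 10 (length 2)
  D: 00 (length 2)
Average length = Σ p(s) × length(s) = 2.0000 bits


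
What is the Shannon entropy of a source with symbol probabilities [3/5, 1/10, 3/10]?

H(X) = -Σ p(x) log₂ p(x)
  -3/5 × log₂(3/5) = 0.4422
  -1/10 × log₂(1/10) = 0.3322
  -3/10 × log₂(3/10) = 0.5211
H(X) = 1.2955 bits


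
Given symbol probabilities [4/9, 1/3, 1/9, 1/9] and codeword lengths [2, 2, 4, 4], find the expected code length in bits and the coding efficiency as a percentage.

Average length L = Σ p_i × l_i = 2.4444 bits
Entropy H = 1.7527 bits
Efficiency η = H/L × 100% = 71.70%


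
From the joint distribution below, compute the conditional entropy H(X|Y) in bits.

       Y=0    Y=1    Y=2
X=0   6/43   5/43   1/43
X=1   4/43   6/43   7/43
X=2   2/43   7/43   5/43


H(X|Y) = Σ_y p(y) H(X|Y=y)
  p(Y=0) = 12/43, H(X|Y=0) = 1.4591
  p(Y=1) = 18/43, H(X|Y=1) = 1.5715
  p(Y=2) = 13/43, H(X|Y=2) = 1.2957
H(X|Y) = 0.2791×1.4591 + 0.4186×1.5715 + 0.3023×1.2957 = 1.4568 bits


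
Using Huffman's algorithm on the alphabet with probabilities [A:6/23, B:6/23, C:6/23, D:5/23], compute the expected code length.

Huffman tree construction:
Combine smallest probabilities repeatedly
Resulting codes:
  A: 01 (length 2)
  B: 10 (length 2)
  C: 11 (length 2)
  D: 00 (length 2)
Average length = Σ p(s) × length(s) = 2.0000 bits


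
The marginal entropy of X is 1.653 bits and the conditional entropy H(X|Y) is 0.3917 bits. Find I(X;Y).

I(X;Y) = H(X) - H(X|Y)
I(X;Y) = 1.653 - 0.3917 = 1.2613 bits


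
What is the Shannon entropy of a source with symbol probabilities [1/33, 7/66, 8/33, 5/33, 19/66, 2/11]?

H(X) = -Σ p(x) log₂ p(x)
  -1/33 × log₂(1/33) = 0.1529
  -7/66 × log₂(7/66) = 0.3433
  -8/33 × log₂(8/33) = 0.4956
  -5/33 × log₂(5/33) = 0.4125
  -19/66 × log₂(19/66) = 0.5172
  -2/11 × log₂(2/11) = 0.4472
H(X) = 2.3686 bits


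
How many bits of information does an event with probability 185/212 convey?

Information content I(x) = -log₂(p(x))
I = -log₂(185/212) = -log₂(0.8726)
I = 0.1965 bits


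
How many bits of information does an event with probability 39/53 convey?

Information content I(x) = -log₂(p(x))
I = -log₂(39/53) = -log₂(0.7358)
I = 0.4425 bits


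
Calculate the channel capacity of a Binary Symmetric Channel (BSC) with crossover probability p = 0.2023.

For BSC with error probability p:
C = 1 - H(p) where H(p) is binary entropy
H(0.2023) = -0.2023 × log₂(0.2023) - 0.7977 × log₂(0.7977)
H(p) = 0.7265
C = 1 - 0.7265 = 0.2735 bits/use


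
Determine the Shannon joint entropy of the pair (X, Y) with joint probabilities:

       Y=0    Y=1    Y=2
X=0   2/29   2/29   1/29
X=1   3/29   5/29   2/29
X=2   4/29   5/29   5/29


H(X,Y) = -Σ p(x,y) log₂ p(x,y)
  p(0,0)=2/29: -0.0690 × log₂(0.0690) = 0.2661
  p(0,1)=2/29: -0.0690 × log₂(0.0690) = 0.2661
  p(0,2)=1/29: -0.0345 × log₂(0.0345) = 0.1675
  p(1,0)=3/29: -0.1034 × log₂(0.1034) = 0.3386
  p(1,1)=5/29: -0.1724 × log₂(0.1724) = 0.4373
  p(1,2)=2/29: -0.0690 × log₂(0.0690) = 0.2661
  p(2,0)=4/29: -0.1379 × log₂(0.1379) = 0.3942
  p(2,1)=5/29: -0.1724 × log₂(0.1724) = 0.4373
  p(2,2)=5/29: -0.1724 × log₂(0.1724) = 0.4373
H(X,Y) = 3.0103 bits


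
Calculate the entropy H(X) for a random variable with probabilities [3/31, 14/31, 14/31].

H(X) = -Σ p(x) log₂ p(x)
  -3/31 × log₂(3/31) = 0.3261
  -14/31 × log₂(14/31) = 0.5179
  -14/31 × log₂(14/31) = 0.5179
H(X) = 1.3619 bits


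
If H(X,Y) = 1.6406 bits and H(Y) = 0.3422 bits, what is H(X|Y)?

Chain rule: H(X,Y) = H(X|Y) + H(Y)
H(X|Y) = H(X,Y) - H(Y) = 1.6406 - 0.3422 = 1.2984 bits


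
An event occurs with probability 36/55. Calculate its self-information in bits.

Information content I(x) = -log₂(p(x))
I = -log₂(36/55) = -log₂(0.6545)
I = 0.6114 bits


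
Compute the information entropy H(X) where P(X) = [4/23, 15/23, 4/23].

H(X) = -Σ p(x) log₂ p(x)
  -4/23 × log₂(4/23) = 0.4389
  -15/23 × log₂(15/23) = 0.4022
  -4/23 × log₂(4/23) = 0.4389
H(X) = 1.2799 bits


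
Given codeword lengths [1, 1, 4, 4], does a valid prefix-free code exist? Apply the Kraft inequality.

Kraft inequality: Σ 2^(-l_i) ≤ 1 for prefix-free code
Calculating: 2^(-1) + 2^(-1) + 2^(-4) + 2^(-4)
= 0.5 + 0.5 + 0.0625 + 0.0625
= 1.1250
Since 1.1250 > 1, prefix-free code does not exist


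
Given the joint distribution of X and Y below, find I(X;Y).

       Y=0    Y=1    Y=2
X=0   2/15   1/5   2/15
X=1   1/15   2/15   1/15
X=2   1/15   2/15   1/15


H(X) = 1.5301, H(Y) = 1.5301, H(X,Y) = 3.0566
I(X;Y) = H(X) + H(Y) - H(X,Y) = 0.0037 bits


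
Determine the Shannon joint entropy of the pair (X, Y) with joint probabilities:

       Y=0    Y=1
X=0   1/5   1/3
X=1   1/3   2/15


H(X,Y) = -Σ p(x,y) log₂ p(x,y)
  p(0,0)=1/5: -0.2000 × log₂(0.2000) = 0.4644
  p(0,1)=1/3: -0.3333 × log₂(0.3333) = 0.5283
  p(1,0)=1/3: -0.3333 × log₂(0.3333) = 0.5283
  p(1,1)=2/15: -0.1333 × log₂(0.1333) = 0.3876
H(X,Y) = 1.9086 bits


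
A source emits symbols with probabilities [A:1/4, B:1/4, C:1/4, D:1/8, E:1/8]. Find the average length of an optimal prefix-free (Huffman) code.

Huffman tree construction:
Combine smallest probabilities repeatedly
Resulting codes:
  A: 00 (length 2)
  B: 01 (length 2)
  C: 10 (length 2)
  D: 110 (length 3)
  E: 111 (length 3)
Average length = Σ p(s) × length(s) = 2.2500 bits


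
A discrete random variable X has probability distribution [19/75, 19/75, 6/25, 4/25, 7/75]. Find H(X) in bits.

H(X) = -Σ p(x) log₂ p(x)
  -19/75 × log₂(19/75) = 0.5018
  -19/75 × log₂(19/75) = 0.5018
  -6/25 × log₂(6/25) = 0.4941
  -4/25 × log₂(4/25) = 0.4230
  -7/75 × log₂(7/75) = 0.3193
H(X) = 2.2401 bits


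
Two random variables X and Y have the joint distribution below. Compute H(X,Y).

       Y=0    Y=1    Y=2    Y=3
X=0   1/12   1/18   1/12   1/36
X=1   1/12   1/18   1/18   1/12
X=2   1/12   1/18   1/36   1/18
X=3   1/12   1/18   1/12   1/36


H(X,Y) = -Σ p(x,y) log₂ p(x,y)
  p(0,0)=1/12: -0.0833 × log₂(0.0833) = 0.2987
  p(0,1)=1/18: -0.0556 × log₂(0.0556) = 0.2317
  p(0,2)=1/12: -0.0833 × log₂(0.0833) = 0.2987
  p(0,3)=1/36: -0.0278 × log₂(0.0278) = 0.1436
  p(1,0)=1/12: -0.0833 × log₂(0.0833) = 0.2987
  p(1,1)=1/18: -0.0556 × log₂(0.0556) = 0.2317
  p(1,2)=1/18: -0.0556 × log₂(0.0556) = 0.2317
  p(1,3)=1/12: -0.0833 × log₂(0.0833) = 0.2987
  p(2,0)=1/12: -0.0833 × log₂(0.0833) = 0.2987
  p(2,1)=1/18: -0.0556 × log₂(0.0556) = 0.2317
  p(2,2)=1/36: -0.0278 × log₂(0.0278) = 0.1436
  p(2,3)=1/18: -0.0556 × log₂(0.0556) = 0.2317
  p(3,0)=1/12: -0.0833 × log₂(0.0833) = 0.2987
  p(3,1)=1/18: -0.0556 × log₂(0.0556) = 0.2317
  p(3,2)=1/12: -0.0833 × log₂(0.0833) = 0.2987
  p(3,3)=1/36: -0.0278 × log₂(0.0278) = 0.1436
H(X,Y) = 3.9120 bits


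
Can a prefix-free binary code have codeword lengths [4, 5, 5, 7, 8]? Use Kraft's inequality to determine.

Kraft inequality: Σ 2^(-l_i) ≤ 1 for prefix-free code
Calculating: 2^(-4) + 2^(-5) + 2^(-5) + 2^(-7) + 2^(-8)
= 0.0625 + 0.03125 + 0.03125 + 0.0078125 + 0.00390625
= 0.1367
Since 0.1367 ≤ 1, prefix-free code exists


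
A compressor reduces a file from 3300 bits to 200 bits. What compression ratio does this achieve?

Compression ratio = Original / Compressed
= 3300 / 200 = 16.50:1


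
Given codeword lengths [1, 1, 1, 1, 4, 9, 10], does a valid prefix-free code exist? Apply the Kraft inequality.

Kraft inequality: Σ 2^(-l_i) ≤ 1 for prefix-free code
Calculating: 2^(-1) + 2^(-1) + 2^(-1) + 2^(-1) + 2^(-4) + 2^(-9) + 2^(-10)
= 0.5 + 0.5 + 0.5 + 0.5 + 0.0625 + 0.001953125 + 0.0009765625
= 2.0654
Since 2.0654 > 1, prefix-free code does not exist


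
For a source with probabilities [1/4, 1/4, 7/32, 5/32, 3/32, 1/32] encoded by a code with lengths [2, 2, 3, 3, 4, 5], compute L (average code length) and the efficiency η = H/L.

Average length L = Σ p_i × l_i = 2.6562 bits
Entropy H = 2.3745 bits
Efficiency η = H/L × 100% = 89.39%


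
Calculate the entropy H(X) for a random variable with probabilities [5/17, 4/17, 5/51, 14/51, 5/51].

H(X) = -Σ p(x) log₂ p(x)
  -5/17 × log₂(5/17) = 0.5193
  -4/17 × log₂(4/17) = 0.4912
  -5/51 × log₂(5/51) = 0.3285
  -14/51 × log₂(14/51) = 0.5120
  -5/51 × log₂(5/51) = 0.3285
H(X) = 2.1794 bits


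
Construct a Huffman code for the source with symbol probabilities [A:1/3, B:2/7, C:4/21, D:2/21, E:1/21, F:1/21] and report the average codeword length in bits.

Huffman tree construction:
Combine smallest probabilities repeatedly
Resulting codes:
  A: 11 (length 2)
  B: 10 (length 2)
  C: 00 (length 2)
  D: 010 (length 3)
  E: 0110 (length 4)
  F: 0111 (length 4)
Average length = Σ p(s) × length(s) = 2.2857 bits


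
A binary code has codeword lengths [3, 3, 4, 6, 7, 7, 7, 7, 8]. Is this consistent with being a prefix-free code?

Kraft inequality: Σ 2^(-l_i) ≤ 1 for prefix-free code
Calculating: 2^(-3) + 2^(-3) + 2^(-4) + 2^(-6) + 2^(-7) + 2^(-7) + 2^(-7) + 2^(-7) + 2^(-8)
= 0.125 + 0.125 + 0.0625 + 0.015625 + 0.0078125 + 0.0078125 + 0.0078125 + 0.0078125 + 0.00390625
= 0.3633
Since 0.3633 ≤ 1, prefix-free code exists


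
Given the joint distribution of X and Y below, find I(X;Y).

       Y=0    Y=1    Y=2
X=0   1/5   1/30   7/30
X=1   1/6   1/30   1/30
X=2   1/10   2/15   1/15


H(X) = 1.5241, H(Y) = 1.5058, H(X,Y) = 2.8560
I(X;Y) = H(X) + H(Y) - H(X,Y) = 0.1739 bits


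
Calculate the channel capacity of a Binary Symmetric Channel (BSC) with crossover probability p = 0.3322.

For BSC with error probability p:
C = 1 - H(p) where H(p) is binary entropy
H(0.3322) = -0.3322 × log₂(0.3322) - 0.6678 × log₂(0.6678)
H(p) = 0.9172
C = 1 - 0.9172 = 0.0828 bits/use


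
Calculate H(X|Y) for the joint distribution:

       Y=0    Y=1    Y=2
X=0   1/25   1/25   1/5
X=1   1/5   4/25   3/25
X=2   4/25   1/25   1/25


H(X|Y) = Σ_y p(y) H(X|Y=y)
  p(Y=0) = 2/5, H(X|Y=0) = 1.3610
  p(Y=1) = 6/25, H(X|Y=1) = 1.2516
  p(Y=2) = 9/25, H(X|Y=2) = 1.3516
H(X|Y) = 0.4000×1.3610 + 0.2400×1.2516 + 0.3600×1.3516 = 1.3314 bits


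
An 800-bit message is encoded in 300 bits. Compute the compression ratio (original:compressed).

Compression ratio = Original / Compressed
= 800 / 300 = 2.67:1


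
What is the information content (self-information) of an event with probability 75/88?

Information content I(x) = -log₂(p(x))
I = -log₂(75/88) = -log₂(0.8523)
I = 0.2306 bits


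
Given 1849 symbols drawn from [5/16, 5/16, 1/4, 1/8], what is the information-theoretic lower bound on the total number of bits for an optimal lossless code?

Entropy H = 1.9238 bits/symbol
Minimum bits = H × n = 1.9238 × 1849
= 3557.10 bits


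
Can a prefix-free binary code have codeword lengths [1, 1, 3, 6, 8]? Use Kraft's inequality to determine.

Kraft inequality: Σ 2^(-l_i) ≤ 1 for prefix-free code
Calculating: 2^(-1) + 2^(-1) + 2^(-3) + 2^(-6) + 2^(-8)
= 0.5 + 0.5 + 0.125 + 0.015625 + 0.00390625
= 1.1445
Since 1.1445 > 1, prefix-free code does not exist


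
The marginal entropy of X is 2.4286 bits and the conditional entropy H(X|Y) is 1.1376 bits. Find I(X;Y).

I(X;Y) = H(X) - H(X|Y)
I(X;Y) = 2.4286 - 1.1376 = 1.291 bits


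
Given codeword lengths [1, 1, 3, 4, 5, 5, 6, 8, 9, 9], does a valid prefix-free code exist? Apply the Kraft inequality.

Kraft inequality: Σ 2^(-l_i) ≤ 1 for prefix-free code
Calculating: 2^(-1) + 2^(-1) + 2^(-3) + 2^(-4) + 2^(-5) + 2^(-5) + 2^(-6) + 2^(-8) + 2^(-9) + 2^(-9)
= 0.5 + 0.5 + 0.125 + 0.0625 + 0.03125 + 0.03125 + 0.015625 + 0.00390625 + 0.001953125 + 0.001953125
= 1.2734
Since 1.2734 > 1, prefix-free code does not exist


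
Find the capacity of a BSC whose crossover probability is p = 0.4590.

For BSC with error probability p:
C = 1 - H(p) where H(p) is binary entropy
H(0.4590) = -0.4590 × log₂(0.4590) - 0.5410 × log₂(0.5410)
H(p) = 0.9951
C = 1 - 0.9951 = 0.0049 bits/use


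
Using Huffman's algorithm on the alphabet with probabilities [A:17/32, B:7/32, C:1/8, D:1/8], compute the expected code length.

Huffman tree construction:
Combine smallest probabilities repeatedly
Resulting codes:
  A: 1 (length 1)
  B: 00 (length 2)
  C: 010 (length 3)
  D: 011 (length 3)
Average length = Σ p(s) × length(s) = 1.7188 bits


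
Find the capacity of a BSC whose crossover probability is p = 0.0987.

For BSC with error probability p:
C = 1 - H(p) where H(p) is binary entropy
H(0.0987) = -0.0987 × log₂(0.0987) - 0.9013 × log₂(0.9013)
H(p) = 0.4649
C = 1 - 0.4649 = 0.5351 bits/use


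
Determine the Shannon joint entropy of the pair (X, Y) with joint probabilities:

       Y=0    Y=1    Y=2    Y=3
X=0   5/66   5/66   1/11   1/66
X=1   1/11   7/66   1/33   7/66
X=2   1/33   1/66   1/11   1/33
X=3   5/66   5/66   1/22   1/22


H(X,Y) = -Σ p(x,y) log₂ p(x,y)
  p(0,0)=5/66: -0.0758 × log₂(0.0758) = 0.2820
  p(0,1)=5/66: -0.0758 × log₂(0.0758) = 0.2820
  p(0,2)=1/11: -0.0909 × log₂(0.0909) = 0.3145
  p(0,3)=1/66: -0.0152 × log₂(0.0152) = 0.0916
  p(1,0)=1/11: -0.0909 × log₂(0.0909) = 0.3145
  p(1,1)=7/66: -0.1061 × log₂(0.1061) = 0.3433
  p(1,2)=1/33: -0.0303 × log₂(0.0303) = 0.1529
  p(1,3)=7/66: -0.1061 × log₂(0.1061) = 0.3433
  p(2,0)=1/33: -0.0303 × log₂(0.0303) = 0.1529
  p(2,1)=1/66: -0.0152 × log₂(0.0152) = 0.0916
  p(2,2)=1/11: -0.0909 × log₂(0.0909) = 0.3145
  p(2,3)=1/33: -0.0303 × log₂(0.0303) = 0.1529
  p(3,0)=5/66: -0.0758 × log₂(0.0758) = 0.2820
  p(3,1)=5/66: -0.0758 × log₂(0.0758) = 0.2820
  p(3,2)=1/22: -0.0455 × log₂(0.0455) = 0.2027
  p(3,3)=1/22: -0.0455 × log₂(0.0455) = 0.2027
H(X,Y) = 3.8053 bits


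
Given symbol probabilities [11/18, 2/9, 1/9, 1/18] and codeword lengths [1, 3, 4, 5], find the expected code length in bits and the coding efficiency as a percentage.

Average length L = Σ p_i × l_i = 2.0000 bits
Entropy H = 1.5003 bits
Efficiency η = H/L × 100% = 75.01%


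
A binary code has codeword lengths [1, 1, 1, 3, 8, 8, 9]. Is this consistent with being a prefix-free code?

Kraft inequality: Σ 2^(-l_i) ≤ 1 for prefix-free code
Calculating: 2^(-1) + 2^(-1) + 2^(-1) + 2^(-3) + 2^(-8) + 2^(-8) + 2^(-9)
= 0.5 + 0.5 + 0.5 + 0.125 + 0.00390625 + 0.00390625 + 0.001953125
= 1.6348
Since 1.6348 > 1, prefix-free code does not exist


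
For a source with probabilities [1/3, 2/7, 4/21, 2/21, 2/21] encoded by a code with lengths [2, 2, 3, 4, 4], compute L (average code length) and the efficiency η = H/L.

Average length L = Σ p_i × l_i = 2.5714 bits
Entropy H = 2.1465 bits
Efficiency η = H/L × 100% = 83.48%


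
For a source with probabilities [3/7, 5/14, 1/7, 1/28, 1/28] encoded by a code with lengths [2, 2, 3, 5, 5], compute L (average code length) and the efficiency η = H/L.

Average length L = Σ p_i × l_i = 2.3571 bits
Entropy H = 1.7988 bits
Efficiency η = H/L × 100% = 76.31%


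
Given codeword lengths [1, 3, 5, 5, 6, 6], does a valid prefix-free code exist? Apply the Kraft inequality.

Kraft inequality: Σ 2^(-l_i) ≤ 1 for prefix-free code
Calculating: 2^(-1) + 2^(-3) + 2^(-5) + 2^(-5) + 2^(-6) + 2^(-6)
= 0.5 + 0.125 + 0.03125 + 0.03125 + 0.015625 + 0.015625
= 0.7188
Since 0.7188 ≤ 1, prefix-free code exists


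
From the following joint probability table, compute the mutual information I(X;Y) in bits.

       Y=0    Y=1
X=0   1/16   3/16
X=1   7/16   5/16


H(X) = 0.8113, H(Y) = 1.0000, H(X,Y) = 1.7490
I(X;Y) = H(X) + H(Y) - H(X,Y) = 0.0623 bits


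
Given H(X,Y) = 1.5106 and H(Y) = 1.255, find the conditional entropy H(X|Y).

Chain rule: H(X,Y) = H(X|Y) + H(Y)
H(X|Y) = H(X,Y) - H(Y) = 1.5106 - 1.255 = 0.2556 bits


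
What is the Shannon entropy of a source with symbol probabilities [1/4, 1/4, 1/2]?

H(X) = -Σ p(x) log₂ p(x)
  -1/4 × log₂(1/4) = 0.5000
  -1/4 × log₂(1/4) = 0.5000
  -1/2 × log₂(1/2) = 0.5000
H(X) = 1.5000 bits


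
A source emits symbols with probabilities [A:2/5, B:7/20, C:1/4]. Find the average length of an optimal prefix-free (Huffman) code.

Huffman tree construction:
Combine smallest probabilities repeatedly
Resulting codes:
  A: 0 (length 1)
  B: 11 (length 2)
  C: 10 (length 2)
Average length = Σ p(s) × length(s) = 1.6000 bits


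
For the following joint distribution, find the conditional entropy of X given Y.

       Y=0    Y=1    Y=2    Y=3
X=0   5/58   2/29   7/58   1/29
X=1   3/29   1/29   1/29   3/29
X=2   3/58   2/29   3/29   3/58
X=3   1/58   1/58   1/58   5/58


H(X|Y) = Σ_y p(y) H(X|Y=y)
  p(Y=0) = 15/58, H(X|Y=0) = 1.7819
  p(Y=1) = 11/58, H(X|Y=1) = 1.8231
  p(Y=2) = 8/29, H(X|Y=2) = 1.6774
  p(Y=3) = 8/29, H(X|Y=3) = 1.8829
H(X|Y) = 0.2586×1.7819 + 0.1897×1.8231 + 0.2759×1.6774 + 0.2759×1.8829 = 1.7887 bits
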